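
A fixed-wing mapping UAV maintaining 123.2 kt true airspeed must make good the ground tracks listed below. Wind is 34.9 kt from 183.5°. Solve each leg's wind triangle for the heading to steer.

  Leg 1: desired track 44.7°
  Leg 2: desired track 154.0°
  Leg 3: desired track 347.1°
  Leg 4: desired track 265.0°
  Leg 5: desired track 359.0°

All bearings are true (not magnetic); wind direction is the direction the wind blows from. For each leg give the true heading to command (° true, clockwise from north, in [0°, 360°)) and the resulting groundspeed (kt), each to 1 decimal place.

Leg 1: heading=55.5°, groundspeed=147.3 kt
Leg 2: heading=162.0°, groundspeed=91.6 kt
Leg 3: heading=342.5°, groundspeed=156.3 kt
Leg 4: heading=248.7°, groundspeed=113.1 kt
Leg 5: heading=357.7°, groundspeed=158.0 kt

Leg 1: desired track 44.7°; wind correction +10.8° → command heading 55.5°, groundspeed 147.3 kt
Leg 2: desired track 154.0°; wind correction +8.0° → command heading 162.0°, groundspeed 91.6 kt
Leg 3: desired track 347.1°; wind correction -4.6° → command heading 342.5°, groundspeed 156.3 kt
Leg 4: desired track 265.0°; wind correction -16.3° → command heading 248.7°, groundspeed 113.1 kt
Leg 5: desired track 359.0°; wind correction -1.3° → command heading 357.7°, groundspeed 158.0 kt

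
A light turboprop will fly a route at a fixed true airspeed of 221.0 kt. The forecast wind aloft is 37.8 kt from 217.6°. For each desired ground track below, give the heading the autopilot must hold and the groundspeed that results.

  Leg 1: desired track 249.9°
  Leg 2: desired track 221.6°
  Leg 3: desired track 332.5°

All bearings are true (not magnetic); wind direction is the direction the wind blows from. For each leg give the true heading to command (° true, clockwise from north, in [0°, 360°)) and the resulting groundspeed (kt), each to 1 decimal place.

Leg 1: desired track 249.9°; wind correction -5.2° → command heading 244.7°, groundspeed 188.1 kt
Leg 2: desired track 221.6°; wind correction -0.7° → command heading 220.9°, groundspeed 183.3 kt
Leg 3: desired track 332.5°; wind correction -8.9° → command heading 323.6°, groundspeed 234.2 kt

Leg 1: heading=244.7°, groundspeed=188.1 kt
Leg 2: heading=220.9°, groundspeed=183.3 kt
Leg 3: heading=323.6°, groundspeed=234.2 kt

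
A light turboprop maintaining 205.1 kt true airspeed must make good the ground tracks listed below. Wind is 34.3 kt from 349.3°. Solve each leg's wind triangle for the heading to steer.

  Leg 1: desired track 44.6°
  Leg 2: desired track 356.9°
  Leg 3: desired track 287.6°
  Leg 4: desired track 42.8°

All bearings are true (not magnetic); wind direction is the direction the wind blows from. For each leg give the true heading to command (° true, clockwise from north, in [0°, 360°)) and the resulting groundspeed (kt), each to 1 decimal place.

Leg 1: heading=36.7°, groundspeed=183.6 kt
Leg 2: heading=355.6°, groundspeed=171.1 kt
Leg 3: heading=296.1°, groundspeed=186.6 kt
Leg 4: heading=35.1°, groundspeed=182.8 kt

Leg 1: desired track 44.6°; wind correction -7.9° → command heading 36.7°, groundspeed 183.6 kt
Leg 2: desired track 356.9°; wind correction -1.3° → command heading 355.6°, groundspeed 171.1 kt
Leg 3: desired track 287.6°; wind correction +8.5° → command heading 296.1°, groundspeed 186.6 kt
Leg 4: desired track 42.8°; wind correction -7.7° → command heading 35.1°, groundspeed 182.8 kt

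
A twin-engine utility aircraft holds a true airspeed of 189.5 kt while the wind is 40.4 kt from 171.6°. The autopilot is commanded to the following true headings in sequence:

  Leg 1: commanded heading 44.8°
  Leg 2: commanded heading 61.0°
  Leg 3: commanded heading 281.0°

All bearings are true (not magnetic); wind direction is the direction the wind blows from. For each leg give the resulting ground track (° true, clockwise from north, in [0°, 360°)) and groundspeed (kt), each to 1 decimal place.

Leg 1: track=36.2°, groundspeed=216.1 kt
Leg 2: track=50.5°, groundspeed=207.2 kt
Leg 3: track=291.6°, groundspeed=206.5 kt

Leg 1: heading 44.8°; drift -8.6° → track 36.2°, groundspeed 216.1 kt
Leg 2: heading 61.0°; drift -10.5° → track 50.5°, groundspeed 207.2 kt
Leg 3: heading 281.0°; drift +10.6° → track 291.6°, groundspeed 206.5 kt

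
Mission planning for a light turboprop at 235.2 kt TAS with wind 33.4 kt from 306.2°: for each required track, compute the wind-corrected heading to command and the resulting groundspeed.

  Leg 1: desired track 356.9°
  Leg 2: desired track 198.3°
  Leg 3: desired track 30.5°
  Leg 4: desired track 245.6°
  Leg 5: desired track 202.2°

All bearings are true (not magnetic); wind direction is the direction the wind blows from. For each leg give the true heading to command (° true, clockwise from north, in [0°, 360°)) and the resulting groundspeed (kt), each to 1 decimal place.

Leg 1: desired track 356.9°; wind correction -6.3° → command heading 350.6°, groundspeed 212.6 kt
Leg 2: desired track 198.3°; wind correction +7.8° → command heading 206.1°, groundspeed 243.3 kt
Leg 3: desired track 30.5°; wind correction -8.1° → command heading 22.4°, groundspeed 229.5 kt
Leg 4: desired track 245.6°; wind correction +7.1° → command heading 252.7°, groundspeed 217.0 kt
Leg 5: desired track 202.2°; wind correction +7.9° → command heading 210.1°, groundspeed 241.0 kt

Leg 1: heading=350.6°, groundspeed=212.6 kt
Leg 2: heading=206.1°, groundspeed=243.3 kt
Leg 3: heading=22.4°, groundspeed=229.5 kt
Leg 4: heading=252.7°, groundspeed=217.0 kt
Leg 5: heading=210.1°, groundspeed=241.0 kt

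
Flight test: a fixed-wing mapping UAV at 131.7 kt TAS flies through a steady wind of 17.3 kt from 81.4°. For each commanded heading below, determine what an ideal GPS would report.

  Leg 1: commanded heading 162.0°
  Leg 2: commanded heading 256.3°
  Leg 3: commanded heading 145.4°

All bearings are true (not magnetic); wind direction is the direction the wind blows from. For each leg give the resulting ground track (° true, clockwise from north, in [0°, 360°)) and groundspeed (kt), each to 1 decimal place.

Leg 1: heading 162.0°; drift +7.5° → track 169.5°, groundspeed 130.0 kt
Leg 2: heading 256.3°; drift +0.6° → track 256.9°, groundspeed 148.9 kt
Leg 3: heading 145.4°; drift +7.1° → track 152.5°, groundspeed 125.1 kt

Leg 1: track=169.5°, groundspeed=130.0 kt
Leg 2: track=256.9°, groundspeed=148.9 kt
Leg 3: track=152.5°, groundspeed=125.1 kt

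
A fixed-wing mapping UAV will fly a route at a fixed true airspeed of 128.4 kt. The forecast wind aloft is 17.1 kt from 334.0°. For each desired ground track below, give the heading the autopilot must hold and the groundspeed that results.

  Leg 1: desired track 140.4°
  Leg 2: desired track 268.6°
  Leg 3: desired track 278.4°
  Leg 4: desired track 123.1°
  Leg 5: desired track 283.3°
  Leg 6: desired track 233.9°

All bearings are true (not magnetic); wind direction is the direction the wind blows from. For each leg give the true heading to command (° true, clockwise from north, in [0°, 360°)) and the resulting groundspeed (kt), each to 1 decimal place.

Leg 1: desired track 140.4°; wind correction -1.8° → command heading 138.6°, groundspeed 145.0 kt
Leg 2: desired track 268.6°; wind correction +7.0° → command heading 275.6°, groundspeed 120.3 kt
Leg 3: desired track 278.4°; wind correction +6.3° → command heading 284.7°, groundspeed 118.0 kt
Leg 4: desired track 123.1°; wind correction -3.9° → command heading 119.2°, groundspeed 142.8 kt
Leg 5: desired track 283.3°; wind correction +5.9° → command heading 289.2°, groundspeed 116.9 kt
Leg 6: desired track 233.9°; wind correction +7.5° → command heading 241.4°, groundspeed 130.3 kt

Leg 1: heading=138.6°, groundspeed=145.0 kt
Leg 2: heading=275.6°, groundspeed=120.3 kt
Leg 3: heading=284.7°, groundspeed=118.0 kt
Leg 4: heading=119.2°, groundspeed=142.8 kt
Leg 5: heading=289.2°, groundspeed=116.9 kt
Leg 6: heading=241.4°, groundspeed=130.3 kt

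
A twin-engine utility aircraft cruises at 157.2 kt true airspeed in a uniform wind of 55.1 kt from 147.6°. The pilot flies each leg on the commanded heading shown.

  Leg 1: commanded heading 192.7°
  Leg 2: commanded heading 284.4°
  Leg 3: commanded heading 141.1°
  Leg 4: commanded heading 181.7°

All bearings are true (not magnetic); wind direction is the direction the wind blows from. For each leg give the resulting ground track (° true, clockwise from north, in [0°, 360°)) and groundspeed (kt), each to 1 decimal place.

Leg 1: heading 192.7°; drift +18.3° → track 211.0°, groundspeed 124.6 kt
Leg 2: heading 284.4°; drift +10.8° → track 295.2°, groundspeed 200.9 kt
Leg 3: heading 141.1°; drift -3.5° → track 137.6°, groundspeed 102.6 kt
Leg 4: heading 181.7°; drift +15.5° → track 197.2°, groundspeed 115.8 kt

Leg 1: track=211.0°, groundspeed=124.6 kt
Leg 2: track=295.2°, groundspeed=200.9 kt
Leg 3: track=137.6°, groundspeed=102.6 kt
Leg 4: track=197.2°, groundspeed=115.8 kt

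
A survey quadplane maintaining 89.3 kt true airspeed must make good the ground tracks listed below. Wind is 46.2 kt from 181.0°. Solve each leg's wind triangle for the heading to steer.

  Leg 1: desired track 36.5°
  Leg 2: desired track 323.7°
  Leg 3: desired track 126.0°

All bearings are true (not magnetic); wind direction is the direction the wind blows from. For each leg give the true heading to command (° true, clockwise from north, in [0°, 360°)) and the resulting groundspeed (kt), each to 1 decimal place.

Leg 1: desired track 36.5°; wind correction +17.5° → command heading 54.0°, groundspeed 122.8 kt
Leg 2: desired track 323.7°; wind correction -18.3° → command heading 305.4°, groundspeed 121.5 kt
Leg 3: desired track 126.0°; wind correction +25.1° → command heading 151.1°, groundspeed 54.4 kt

Leg 1: heading=54.0°, groundspeed=122.8 kt
Leg 2: heading=305.4°, groundspeed=121.5 kt
Leg 3: heading=151.1°, groundspeed=54.4 kt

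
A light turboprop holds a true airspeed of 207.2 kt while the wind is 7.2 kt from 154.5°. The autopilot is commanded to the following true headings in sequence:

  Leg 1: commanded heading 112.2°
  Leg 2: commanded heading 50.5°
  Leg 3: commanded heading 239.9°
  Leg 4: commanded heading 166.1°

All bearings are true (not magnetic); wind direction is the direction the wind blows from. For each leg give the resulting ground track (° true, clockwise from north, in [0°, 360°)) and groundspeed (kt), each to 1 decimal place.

Leg 1: track=110.8°, groundspeed=201.9 kt
Leg 2: track=48.6°, groundspeed=209.1 kt
Leg 3: track=241.9°, groundspeed=206.7 kt
Leg 4: track=166.5°, groundspeed=200.2 kt

Leg 1: heading 112.2°; drift -1.4° → track 110.8°, groundspeed 201.9 kt
Leg 2: heading 50.5°; drift -1.9° → track 48.6°, groundspeed 209.1 kt
Leg 3: heading 239.9°; drift +2.0° → track 241.9°, groundspeed 206.7 kt
Leg 4: heading 166.1°; drift +0.4° → track 166.5°, groundspeed 200.2 kt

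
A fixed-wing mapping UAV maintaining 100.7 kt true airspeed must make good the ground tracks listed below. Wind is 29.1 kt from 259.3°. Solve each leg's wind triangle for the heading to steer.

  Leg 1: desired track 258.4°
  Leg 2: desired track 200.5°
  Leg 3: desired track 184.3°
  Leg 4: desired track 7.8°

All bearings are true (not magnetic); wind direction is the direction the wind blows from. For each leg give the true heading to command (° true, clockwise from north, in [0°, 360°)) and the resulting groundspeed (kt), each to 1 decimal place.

Leg 1: desired track 258.4°; wind correction +0.3° → command heading 258.7°, groundspeed 71.6 kt
Leg 2: desired track 200.5°; wind correction +14.3° → command heading 214.8°, groundspeed 82.5 kt
Leg 3: desired track 184.3°; wind correction +16.2° → command heading 200.5°, groundspeed 89.2 kt
Leg 4: desired track 7.8°; wind correction -15.9° → command heading 351.9°, groundspeed 106.1 kt

Leg 1: heading=258.7°, groundspeed=71.6 kt
Leg 2: heading=214.8°, groundspeed=82.5 kt
Leg 3: heading=200.5°, groundspeed=89.2 kt
Leg 4: heading=351.9°, groundspeed=106.1 kt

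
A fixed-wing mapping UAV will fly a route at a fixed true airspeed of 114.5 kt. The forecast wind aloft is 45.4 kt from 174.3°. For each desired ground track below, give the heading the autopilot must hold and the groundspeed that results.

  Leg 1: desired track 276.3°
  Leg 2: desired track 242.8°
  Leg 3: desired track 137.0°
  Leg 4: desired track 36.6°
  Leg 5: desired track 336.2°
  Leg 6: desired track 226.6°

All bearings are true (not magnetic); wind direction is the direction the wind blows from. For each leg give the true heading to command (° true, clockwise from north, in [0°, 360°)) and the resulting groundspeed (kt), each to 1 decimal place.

Leg 1: heading=253.5°, groundspeed=115.0 kt
Leg 2: heading=221.2°, groundspeed=89.8 kt
Leg 3: heading=150.9°, groundspeed=75.0 kt
Leg 4: heading=52.1°, groundspeed=143.9 kt
Leg 5: heading=329.1°, groundspeed=156.8 kt
Leg 6: heading=208.3°, groundspeed=81.0 kt

Leg 1: desired track 276.3°; wind correction -22.8° → command heading 253.5°, groundspeed 115.0 kt
Leg 2: desired track 242.8°; wind correction -21.6° → command heading 221.2°, groundspeed 89.8 kt
Leg 3: desired track 137.0°; wind correction +13.9° → command heading 150.9°, groundspeed 75.0 kt
Leg 4: desired track 36.6°; wind correction +15.5° → command heading 52.1°, groundspeed 143.9 kt
Leg 5: desired track 336.2°; wind correction -7.1° → command heading 329.1°, groundspeed 156.8 kt
Leg 6: desired track 226.6°; wind correction -18.3° → command heading 208.3°, groundspeed 81.0 kt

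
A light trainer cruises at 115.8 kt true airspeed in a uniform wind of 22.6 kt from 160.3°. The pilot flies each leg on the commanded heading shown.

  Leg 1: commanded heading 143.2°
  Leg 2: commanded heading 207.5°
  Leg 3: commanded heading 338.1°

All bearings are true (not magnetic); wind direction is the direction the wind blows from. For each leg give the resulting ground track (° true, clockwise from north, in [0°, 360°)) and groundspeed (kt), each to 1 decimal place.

Leg 1: heading 143.2°; drift -4.0° → track 139.2°, groundspeed 94.4 kt
Leg 2: heading 207.5°; drift +9.4° → track 216.9°, groundspeed 101.8 kt
Leg 3: heading 338.1°; drift +0.4° → track 338.5°, groundspeed 138.4 kt

Leg 1: track=139.2°, groundspeed=94.4 kt
Leg 2: track=216.9°, groundspeed=101.8 kt
Leg 3: track=338.5°, groundspeed=138.4 kt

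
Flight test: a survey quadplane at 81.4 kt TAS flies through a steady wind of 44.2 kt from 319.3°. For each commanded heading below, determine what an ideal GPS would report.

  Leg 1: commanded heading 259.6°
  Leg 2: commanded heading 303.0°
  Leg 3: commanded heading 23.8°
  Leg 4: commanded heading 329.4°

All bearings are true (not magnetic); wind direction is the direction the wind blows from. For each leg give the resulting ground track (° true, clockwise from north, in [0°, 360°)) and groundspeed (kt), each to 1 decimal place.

Leg 1: track=226.7°, groundspeed=70.4 kt
Leg 2: track=285.3°, groundspeed=40.9 kt
Leg 3: track=56.4°, groundspeed=74.0 kt
Leg 4: track=341.0°, groundspeed=38.7 kt

Leg 1: heading 259.6°; drift -32.9° → track 226.7°, groundspeed 70.4 kt
Leg 2: heading 303.0°; drift -17.7° → track 285.3°, groundspeed 40.9 kt
Leg 3: heading 23.8°; drift +32.6° → track 56.4°, groundspeed 74.0 kt
Leg 4: heading 329.4°; drift +11.6° → track 341.0°, groundspeed 38.7 kt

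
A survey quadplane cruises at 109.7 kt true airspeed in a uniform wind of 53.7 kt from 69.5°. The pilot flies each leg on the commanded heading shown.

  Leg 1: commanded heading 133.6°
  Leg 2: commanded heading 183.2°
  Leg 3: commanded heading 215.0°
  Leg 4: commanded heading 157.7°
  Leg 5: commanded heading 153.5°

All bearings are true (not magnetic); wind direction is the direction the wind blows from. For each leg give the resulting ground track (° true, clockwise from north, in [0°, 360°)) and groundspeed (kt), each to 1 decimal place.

Leg 1: track=162.9°, groundspeed=98.9 kt
Leg 2: track=203.7°, groundspeed=140.2 kt
Leg 3: track=226.2°, groundspeed=156.9 kt
Leg 4: track=184.1°, groundspeed=120.6 kt
Leg 5: track=180.7°, groundspeed=117.0 kt

Leg 1: heading 133.6°; drift +29.3° → track 162.9°, groundspeed 98.9 kt
Leg 2: heading 183.2°; drift +20.5° → track 203.7°, groundspeed 140.2 kt
Leg 3: heading 215.0°; drift +11.2° → track 226.2°, groundspeed 156.9 kt
Leg 4: heading 157.7°; drift +26.4° → track 184.1°, groundspeed 120.6 kt
Leg 5: heading 153.5°; drift +27.2° → track 180.7°, groundspeed 117.0 kt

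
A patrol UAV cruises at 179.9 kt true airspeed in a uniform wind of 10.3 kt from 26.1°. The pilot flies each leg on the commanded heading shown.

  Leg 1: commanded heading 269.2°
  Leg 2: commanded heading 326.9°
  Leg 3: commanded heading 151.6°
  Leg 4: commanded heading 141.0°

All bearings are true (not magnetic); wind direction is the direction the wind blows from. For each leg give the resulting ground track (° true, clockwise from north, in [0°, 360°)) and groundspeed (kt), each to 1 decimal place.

Leg 1: heading 269.2°; drift -2.8° → track 266.4°, groundspeed 184.8 kt
Leg 2: heading 326.9°; drift -2.9° → track 324.0°, groundspeed 174.8 kt
Leg 3: heading 151.6°; drift +2.6° → track 154.2°, groundspeed 186.1 kt
Leg 4: heading 141.0°; drift +2.9° → track 143.9°, groundspeed 184.5 kt

Leg 1: track=266.4°, groundspeed=184.8 kt
Leg 2: track=324.0°, groundspeed=174.8 kt
Leg 3: track=154.2°, groundspeed=186.1 kt
Leg 4: track=143.9°, groundspeed=184.5 kt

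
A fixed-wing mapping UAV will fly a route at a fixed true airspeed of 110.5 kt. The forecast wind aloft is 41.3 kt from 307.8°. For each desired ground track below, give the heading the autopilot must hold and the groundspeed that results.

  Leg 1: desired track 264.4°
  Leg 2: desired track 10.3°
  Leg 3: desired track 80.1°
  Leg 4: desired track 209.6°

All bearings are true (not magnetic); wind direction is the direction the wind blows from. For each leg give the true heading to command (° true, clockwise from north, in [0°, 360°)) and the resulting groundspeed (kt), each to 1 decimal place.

Leg 1: heading=279.3°, groundspeed=76.8 kt
Leg 2: heading=350.9°, groundspeed=85.2 kt
Leg 3: heading=64.1°, groundspeed=134.0 kt
Leg 4: heading=231.3°, groundspeed=108.6 kt

Leg 1: desired track 264.4°; wind correction +14.9° → command heading 279.3°, groundspeed 76.8 kt
Leg 2: desired track 10.3°; wind correction -19.4° → command heading 350.9°, groundspeed 85.2 kt
Leg 3: desired track 80.1°; wind correction -16.0° → command heading 64.1°, groundspeed 134.0 kt
Leg 4: desired track 209.6°; wind correction +21.7° → command heading 231.3°, groundspeed 108.6 kt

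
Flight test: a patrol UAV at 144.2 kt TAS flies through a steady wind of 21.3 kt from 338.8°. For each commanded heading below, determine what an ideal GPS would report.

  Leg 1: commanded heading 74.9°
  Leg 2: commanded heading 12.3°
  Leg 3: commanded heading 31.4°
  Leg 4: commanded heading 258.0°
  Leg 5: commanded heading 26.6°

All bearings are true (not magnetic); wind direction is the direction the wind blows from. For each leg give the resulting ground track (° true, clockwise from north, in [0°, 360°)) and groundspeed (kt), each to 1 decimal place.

Leg 1: track=83.1°, groundspeed=148.0 kt
Leg 2: track=17.6°, groundspeed=127.0 kt
Leg 3: track=38.7°, groundspeed=132.3 kt
Leg 4: track=249.5°, groundspeed=142.4 kt
Leg 5: track=33.5°, groundspeed=130.8 kt

Leg 1: heading 74.9°; drift +8.2° → track 83.1°, groundspeed 148.0 kt
Leg 2: heading 12.3°; drift +5.3° → track 17.6°, groundspeed 127.0 kt
Leg 3: heading 31.4°; drift +7.3° → track 38.7°, groundspeed 132.3 kt
Leg 4: heading 258.0°; drift -8.5° → track 249.5°, groundspeed 142.4 kt
Leg 5: heading 26.6°; drift +6.9° → track 33.5°, groundspeed 130.8 kt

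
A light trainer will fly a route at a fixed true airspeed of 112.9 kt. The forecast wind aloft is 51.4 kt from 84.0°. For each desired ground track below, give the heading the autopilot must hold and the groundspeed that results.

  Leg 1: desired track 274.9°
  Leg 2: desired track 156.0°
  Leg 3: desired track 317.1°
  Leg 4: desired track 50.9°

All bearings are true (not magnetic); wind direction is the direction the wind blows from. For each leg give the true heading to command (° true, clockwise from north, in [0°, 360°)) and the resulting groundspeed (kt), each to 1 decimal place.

Leg 1: desired track 274.9°; wind correction +4.9° → command heading 279.8°, groundspeed 163.0 kt
Leg 2: desired track 156.0°; wind correction -25.7° → command heading 130.3°, groundspeed 85.9 kt
Leg 3: desired track 317.1°; wind correction +21.4° → command heading 338.5°, groundspeed 136.0 kt
Leg 4: desired track 50.9°; wind correction +14.4° → command heading 65.3°, groundspeed 66.3 kt

Leg 1: heading=279.8°, groundspeed=163.0 kt
Leg 2: heading=130.3°, groundspeed=85.9 kt
Leg 3: heading=338.5°, groundspeed=136.0 kt
Leg 4: heading=65.3°, groundspeed=66.3 kt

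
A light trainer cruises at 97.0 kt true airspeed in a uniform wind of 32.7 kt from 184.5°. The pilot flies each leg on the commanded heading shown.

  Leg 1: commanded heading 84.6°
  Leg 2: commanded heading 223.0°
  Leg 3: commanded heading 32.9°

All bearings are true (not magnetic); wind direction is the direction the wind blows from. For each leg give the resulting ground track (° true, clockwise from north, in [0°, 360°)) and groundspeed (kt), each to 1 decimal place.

Leg 1: heading 84.6°; drift -17.4° → track 67.2°, groundspeed 107.6 kt
Leg 2: heading 223.0°; drift +15.9° → track 238.9°, groundspeed 74.3 kt
Leg 3: heading 32.9°; drift -7.0° → track 25.9°, groundspeed 126.7 kt

Leg 1: track=67.2°, groundspeed=107.6 kt
Leg 2: track=238.9°, groundspeed=74.3 kt
Leg 3: track=25.9°, groundspeed=126.7 kt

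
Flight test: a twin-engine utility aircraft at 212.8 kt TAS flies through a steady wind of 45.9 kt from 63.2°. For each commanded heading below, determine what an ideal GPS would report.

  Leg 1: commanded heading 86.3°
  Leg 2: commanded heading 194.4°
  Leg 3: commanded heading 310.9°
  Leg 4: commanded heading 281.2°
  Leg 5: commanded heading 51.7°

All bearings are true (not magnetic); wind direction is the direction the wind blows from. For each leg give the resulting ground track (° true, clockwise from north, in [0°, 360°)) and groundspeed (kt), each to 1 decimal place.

Leg 1: heading 86.3°; drift +6.0° → track 92.3°, groundspeed 171.5 kt
Leg 2: heading 194.4°; drift +8.1° → track 202.5°, groundspeed 245.5 kt
Leg 3: heading 310.9°; drift -10.5° → track 300.4°, groundspeed 234.1 kt
Leg 4: heading 281.2°; drift -6.5° → track 274.7°, groundspeed 250.6 kt
Leg 5: heading 51.7°; drift -3.1° → track 48.6°, groundspeed 168.1 kt

Leg 1: track=92.3°, groundspeed=171.5 kt
Leg 2: track=202.5°, groundspeed=245.5 kt
Leg 3: track=300.4°, groundspeed=234.1 kt
Leg 4: track=274.7°, groundspeed=250.6 kt
Leg 5: track=48.6°, groundspeed=168.1 kt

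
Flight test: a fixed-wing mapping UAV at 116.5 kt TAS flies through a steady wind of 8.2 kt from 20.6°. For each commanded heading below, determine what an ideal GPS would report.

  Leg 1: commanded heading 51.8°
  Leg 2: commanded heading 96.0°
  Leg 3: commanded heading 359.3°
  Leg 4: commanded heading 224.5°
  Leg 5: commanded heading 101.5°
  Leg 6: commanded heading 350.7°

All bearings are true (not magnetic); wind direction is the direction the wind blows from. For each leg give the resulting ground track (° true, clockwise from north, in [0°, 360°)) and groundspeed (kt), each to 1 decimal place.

Leg 1: heading 51.8°; drift +2.2° → track 54.0°, groundspeed 109.6 kt
Leg 2: heading 96.0°; drift +4.0° → track 100.0°, groundspeed 114.7 kt
Leg 3: heading 359.3°; drift -1.6° → track 357.7°, groundspeed 108.9 kt
Leg 4: heading 224.5°; drift -1.5° → track 223.0°, groundspeed 124.0 kt
Leg 5: heading 101.5°; drift +4.0° → track 105.5°, groundspeed 115.5 kt
Leg 6: heading 350.7°; drift -2.1° → track 348.6°, groundspeed 109.5 kt

Leg 1: track=54.0°, groundspeed=109.6 kt
Leg 2: track=100.0°, groundspeed=114.7 kt
Leg 3: track=357.7°, groundspeed=108.9 kt
Leg 4: track=223.0°, groundspeed=124.0 kt
Leg 5: track=105.5°, groundspeed=115.5 kt
Leg 6: track=348.6°, groundspeed=109.5 kt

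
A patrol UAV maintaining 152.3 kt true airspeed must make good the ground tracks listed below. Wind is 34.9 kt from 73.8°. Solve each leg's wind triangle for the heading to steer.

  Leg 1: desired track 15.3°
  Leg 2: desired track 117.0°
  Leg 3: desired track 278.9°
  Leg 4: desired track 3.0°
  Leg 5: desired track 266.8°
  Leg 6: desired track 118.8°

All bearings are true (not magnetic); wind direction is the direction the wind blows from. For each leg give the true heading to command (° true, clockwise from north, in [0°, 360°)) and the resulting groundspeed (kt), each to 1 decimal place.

Leg 1: heading=26.6°, groundspeed=131.1 kt
Leg 2: heading=108.0°, groundspeed=125.0 kt
Leg 3: heading=284.5°, groundspeed=183.2 kt
Leg 4: heading=15.5°, groundspeed=137.2 kt
Leg 5: heading=269.8°, groundspeed=186.1 kt
Leg 6: heading=109.5°, groundspeed=125.6 kt

Leg 1: desired track 15.3°; wind correction +11.3° → command heading 26.6°, groundspeed 131.1 kt
Leg 2: desired track 117.0°; wind correction -9.0° → command heading 108.0°, groundspeed 125.0 kt
Leg 3: desired track 278.9°; wind correction +5.6° → command heading 284.5°, groundspeed 183.2 kt
Leg 4: desired track 3.0°; wind correction +12.5° → command heading 15.5°, groundspeed 137.2 kt
Leg 5: desired track 266.8°; wind correction +3.0° → command heading 269.8°, groundspeed 186.1 kt
Leg 6: desired track 118.8°; wind correction -9.3° → command heading 109.5°, groundspeed 125.6 kt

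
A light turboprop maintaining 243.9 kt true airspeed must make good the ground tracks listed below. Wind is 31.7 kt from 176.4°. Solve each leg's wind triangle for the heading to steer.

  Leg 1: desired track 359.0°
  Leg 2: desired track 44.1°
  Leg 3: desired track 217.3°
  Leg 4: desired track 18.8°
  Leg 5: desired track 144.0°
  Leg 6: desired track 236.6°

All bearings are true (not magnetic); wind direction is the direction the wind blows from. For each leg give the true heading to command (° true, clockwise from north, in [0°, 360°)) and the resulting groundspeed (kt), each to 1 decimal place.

Leg 1: heading=359.3°, groundspeed=275.6 kt
Leg 2: heading=49.6°, groundspeed=264.1 kt
Leg 3: heading=212.4°, groundspeed=219.1 kt
Leg 4: heading=21.6°, groundspeed=272.9 kt
Leg 5: heading=148.0°, groundspeed=216.5 kt
Leg 6: heading=230.1°, groundspeed=226.6 kt

Leg 1: desired track 359.0°; wind correction +0.3° → command heading 359.3°, groundspeed 275.6 kt
Leg 2: desired track 44.1°; wind correction +5.5° → command heading 49.6°, groundspeed 264.1 kt
Leg 3: desired track 217.3°; wind correction -4.9° → command heading 212.4°, groundspeed 219.1 kt
Leg 4: desired track 18.8°; wind correction +2.8° → command heading 21.6°, groundspeed 272.9 kt
Leg 5: desired track 144.0°; wind correction +4.0° → command heading 148.0°, groundspeed 216.5 kt
Leg 6: desired track 236.6°; wind correction -6.5° → command heading 230.1°, groundspeed 226.6 kt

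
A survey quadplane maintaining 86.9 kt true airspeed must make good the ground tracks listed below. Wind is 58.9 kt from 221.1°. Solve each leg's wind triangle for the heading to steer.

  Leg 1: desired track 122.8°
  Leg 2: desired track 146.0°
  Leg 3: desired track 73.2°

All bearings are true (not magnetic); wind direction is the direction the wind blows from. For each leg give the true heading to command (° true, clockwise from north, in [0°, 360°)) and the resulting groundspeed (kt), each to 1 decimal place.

Leg 1: heading=164.9°, groundspeed=73.0 kt
Leg 2: heading=186.9°, groundspeed=50.5 kt
Leg 3: heading=94.3°, groundspeed=131.0 kt

Leg 1: desired track 122.8°; wind correction +42.1° → command heading 164.9°, groundspeed 73.0 kt
Leg 2: desired track 146.0°; wind correction +40.9° → command heading 186.9°, groundspeed 50.5 kt
Leg 3: desired track 73.2°; wind correction +21.1° → command heading 94.3°, groundspeed 131.0 kt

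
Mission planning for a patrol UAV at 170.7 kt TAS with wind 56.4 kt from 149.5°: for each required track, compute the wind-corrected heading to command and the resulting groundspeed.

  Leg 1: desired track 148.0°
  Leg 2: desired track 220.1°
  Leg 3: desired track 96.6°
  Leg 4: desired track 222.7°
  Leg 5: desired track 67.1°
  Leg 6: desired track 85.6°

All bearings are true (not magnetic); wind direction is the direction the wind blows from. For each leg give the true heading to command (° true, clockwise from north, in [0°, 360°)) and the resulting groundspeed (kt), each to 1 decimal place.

Leg 1: heading=148.5°, groundspeed=114.3 kt
Leg 2: heading=201.9°, groundspeed=143.5 kt
Leg 3: heading=111.9°, groundspeed=130.6 kt
Leg 4: heading=204.3°, groundspeed=145.6 kt
Leg 5: heading=86.2°, groundspeed=153.8 kt
Leg 6: heading=102.9°, groundspeed=138.2 kt

Leg 1: desired track 148.0°; wind correction +0.5° → command heading 148.5°, groundspeed 114.3 kt
Leg 2: desired track 220.1°; wind correction -18.2° → command heading 201.9°, groundspeed 143.5 kt
Leg 3: desired track 96.6°; wind correction +15.3° → command heading 111.9°, groundspeed 130.6 kt
Leg 4: desired track 222.7°; wind correction -18.4° → command heading 204.3°, groundspeed 145.6 kt
Leg 5: desired track 67.1°; wind correction +19.1° → command heading 86.2°, groundspeed 153.8 kt
Leg 6: desired track 85.6°; wind correction +17.3° → command heading 102.9°, groundspeed 138.2 kt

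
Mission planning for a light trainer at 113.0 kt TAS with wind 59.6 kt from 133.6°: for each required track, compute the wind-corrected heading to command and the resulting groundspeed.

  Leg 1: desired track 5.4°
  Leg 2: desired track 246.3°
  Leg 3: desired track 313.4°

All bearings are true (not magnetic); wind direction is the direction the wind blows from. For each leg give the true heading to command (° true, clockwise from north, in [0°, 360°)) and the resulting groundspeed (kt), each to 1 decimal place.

Leg 1: heading=29.9°, groundspeed=139.7 kt
Leg 2: heading=217.2°, groundspeed=121.7 kt
Leg 3: heading=313.3°, groundspeed=172.6 kt

Leg 1: desired track 5.4°; wind correction +24.5° → command heading 29.9°, groundspeed 139.7 kt
Leg 2: desired track 246.3°; wind correction -29.1° → command heading 217.2°, groundspeed 121.7 kt
Leg 3: desired track 313.4°; wind correction -0.1° → command heading 313.3°, groundspeed 172.6 kt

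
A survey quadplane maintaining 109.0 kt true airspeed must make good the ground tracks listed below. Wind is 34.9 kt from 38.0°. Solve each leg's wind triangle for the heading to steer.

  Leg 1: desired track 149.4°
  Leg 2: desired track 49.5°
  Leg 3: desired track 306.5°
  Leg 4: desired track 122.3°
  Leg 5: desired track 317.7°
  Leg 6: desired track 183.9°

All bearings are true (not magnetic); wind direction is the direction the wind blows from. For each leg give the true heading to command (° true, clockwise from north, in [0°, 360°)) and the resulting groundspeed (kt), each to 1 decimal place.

Leg 1: desired track 149.4°; wind correction -17.3° → command heading 132.1°, groundspeed 116.8 kt
Leg 2: desired track 49.5°; wind correction -3.7° → command heading 45.8°, groundspeed 74.6 kt
Leg 3: desired track 306.5°; wind correction +18.7° → command heading 325.2°, groundspeed 104.2 kt
Leg 4: desired track 122.3°; wind correction -18.6° → command heading 103.7°, groundspeed 99.9 kt
Leg 5: desired track 317.7°; wind correction +18.4° → command heading 336.1°, groundspeed 97.5 kt
Leg 6: desired track 183.9°; wind correction -10.3° → command heading 173.6°, groundspeed 136.1 kt

Leg 1: heading=132.1°, groundspeed=116.8 kt
Leg 2: heading=45.8°, groundspeed=74.6 kt
Leg 3: heading=325.2°, groundspeed=104.2 kt
Leg 4: heading=103.7°, groundspeed=99.9 kt
Leg 5: heading=336.1°, groundspeed=97.5 kt
Leg 6: heading=173.6°, groundspeed=136.1 kt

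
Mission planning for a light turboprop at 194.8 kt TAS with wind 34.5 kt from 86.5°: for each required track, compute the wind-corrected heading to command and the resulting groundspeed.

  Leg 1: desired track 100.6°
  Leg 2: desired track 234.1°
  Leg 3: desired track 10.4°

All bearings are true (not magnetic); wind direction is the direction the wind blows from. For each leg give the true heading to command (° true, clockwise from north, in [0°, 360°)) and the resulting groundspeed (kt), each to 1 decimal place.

Leg 1: desired track 100.6°; wind correction -2.5° → command heading 98.1°, groundspeed 161.2 kt
Leg 2: desired track 234.1°; wind correction -5.4° → command heading 228.7°, groundspeed 223.1 kt
Leg 3: desired track 10.4°; wind correction +9.9° → command heading 20.3°, groundspeed 183.6 kt

Leg 1: heading=98.1°, groundspeed=161.2 kt
Leg 2: heading=228.7°, groundspeed=223.1 kt
Leg 3: heading=20.3°, groundspeed=183.6 kt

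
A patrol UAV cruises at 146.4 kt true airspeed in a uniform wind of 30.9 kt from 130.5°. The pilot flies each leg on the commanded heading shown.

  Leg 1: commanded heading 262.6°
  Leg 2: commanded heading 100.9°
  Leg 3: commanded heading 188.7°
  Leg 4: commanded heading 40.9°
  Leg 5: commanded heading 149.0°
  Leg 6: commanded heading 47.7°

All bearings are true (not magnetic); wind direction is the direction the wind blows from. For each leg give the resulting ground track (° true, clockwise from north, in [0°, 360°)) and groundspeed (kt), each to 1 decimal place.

Leg 1: track=270.4°, groundspeed=168.7 kt
Leg 2: track=93.6°, groundspeed=120.5 kt
Leg 3: track=200.1°, groundspeed=132.7 kt
Leg 4: track=29.0°, groundspeed=149.4 kt
Leg 5: track=153.8°, groundspeed=117.5 kt
Leg 6: track=35.6°, groundspeed=145.8 kt

Leg 1: heading 262.6°; drift +7.8° → track 270.4°, groundspeed 168.7 kt
Leg 2: heading 100.9°; drift -7.3° → track 93.6°, groundspeed 120.5 kt
Leg 3: heading 188.7°; drift +11.4° → track 200.1°, groundspeed 132.7 kt
Leg 4: heading 40.9°; drift -11.9° → track 29.0°, groundspeed 149.4 kt
Leg 5: heading 149.0°; drift +4.8° → track 153.8°, groundspeed 117.5 kt
Leg 6: heading 47.7°; drift -12.1° → track 35.6°, groundspeed 145.8 kt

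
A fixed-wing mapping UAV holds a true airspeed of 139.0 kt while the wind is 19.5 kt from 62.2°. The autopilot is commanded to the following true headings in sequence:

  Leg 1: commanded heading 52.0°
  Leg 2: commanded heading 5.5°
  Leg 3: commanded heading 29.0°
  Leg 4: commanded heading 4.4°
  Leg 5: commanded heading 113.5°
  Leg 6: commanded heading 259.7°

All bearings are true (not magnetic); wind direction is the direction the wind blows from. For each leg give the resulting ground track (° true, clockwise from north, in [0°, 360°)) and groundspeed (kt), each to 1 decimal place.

Leg 1: heading 52.0°; drift -1.7° → track 50.3°, groundspeed 119.9 kt
Leg 2: heading 5.5°; drift -7.2° → track 358.3°, groundspeed 129.3 kt
Leg 3: heading 29.0°; drift -5.0° → track 24.0°, groundspeed 123.1 kt
Leg 4: heading 4.4°; drift -7.3° → track 357.1°, groundspeed 129.7 kt
Leg 5: heading 113.5°; drift +6.8° → track 120.3°, groundspeed 127.7 kt
Leg 6: heading 259.7°; drift -2.1° → track 257.6°, groundspeed 157.7 kt

Leg 1: track=50.3°, groundspeed=119.9 kt
Leg 2: track=358.3°, groundspeed=129.3 kt
Leg 3: track=24.0°, groundspeed=123.1 kt
Leg 4: track=357.1°, groundspeed=129.7 kt
Leg 5: track=120.3°, groundspeed=127.7 kt
Leg 6: track=257.6°, groundspeed=157.7 kt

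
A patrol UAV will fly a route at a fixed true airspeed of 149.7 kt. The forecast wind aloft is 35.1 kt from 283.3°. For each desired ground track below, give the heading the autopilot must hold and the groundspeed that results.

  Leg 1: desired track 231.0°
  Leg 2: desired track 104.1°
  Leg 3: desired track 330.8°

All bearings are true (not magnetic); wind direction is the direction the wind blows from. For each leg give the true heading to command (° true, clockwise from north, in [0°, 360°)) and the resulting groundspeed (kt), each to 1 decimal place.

Leg 1: heading=241.7°, groundspeed=125.6 kt
Leg 2: heading=104.3°, groundspeed=184.8 kt
Leg 3: heading=320.8°, groundspeed=123.7 kt

Leg 1: desired track 231.0°; wind correction +10.7° → command heading 241.7°, groundspeed 125.6 kt
Leg 2: desired track 104.1°; wind correction +0.2° → command heading 104.3°, groundspeed 184.8 kt
Leg 3: desired track 330.8°; wind correction -10.0° → command heading 320.8°, groundspeed 123.7 kt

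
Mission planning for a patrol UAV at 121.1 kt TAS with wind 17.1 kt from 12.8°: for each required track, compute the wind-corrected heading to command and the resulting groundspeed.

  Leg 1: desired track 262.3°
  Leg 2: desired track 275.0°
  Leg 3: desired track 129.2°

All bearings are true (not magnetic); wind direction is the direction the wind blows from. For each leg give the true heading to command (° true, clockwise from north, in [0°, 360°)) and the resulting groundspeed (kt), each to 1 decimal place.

Leg 1: heading=269.9°, groundspeed=126.0 kt
Leg 2: heading=283.0°, groundspeed=122.2 kt
Leg 3: heading=121.9°, groundspeed=127.7 kt

Leg 1: desired track 262.3°; wind correction +7.6° → command heading 269.9°, groundspeed 126.0 kt
Leg 2: desired track 275.0°; wind correction +8.0° → command heading 283.0°, groundspeed 122.2 kt
Leg 3: desired track 129.2°; wind correction -7.3° → command heading 121.9°, groundspeed 127.7 kt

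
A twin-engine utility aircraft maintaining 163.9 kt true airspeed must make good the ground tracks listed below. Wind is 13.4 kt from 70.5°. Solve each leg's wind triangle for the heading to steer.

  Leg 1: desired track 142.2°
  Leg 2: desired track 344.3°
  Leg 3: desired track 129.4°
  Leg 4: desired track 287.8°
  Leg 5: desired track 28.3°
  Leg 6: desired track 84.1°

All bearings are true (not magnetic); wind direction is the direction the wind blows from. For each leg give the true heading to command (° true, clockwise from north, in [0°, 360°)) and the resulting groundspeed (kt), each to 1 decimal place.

Leg 1: desired track 142.2°; wind correction -4.5° → command heading 137.7°, groundspeed 159.2 kt
Leg 2: desired track 344.3°; wind correction +4.7° → command heading 349.0°, groundspeed 162.5 kt
Leg 3: desired track 129.4°; wind correction -4.0° → command heading 125.4°, groundspeed 156.6 kt
Leg 4: desired track 287.8°; wind correction +2.8° → command heading 290.6°, groundspeed 174.4 kt
Leg 5: desired track 28.3°; wind correction +3.1° → command heading 31.4°, groundspeed 153.7 kt
Leg 6: desired track 84.1°; wind correction -1.1° → command heading 83.0°, groundspeed 150.8 kt

Leg 1: heading=137.7°, groundspeed=159.2 kt
Leg 2: heading=349.0°, groundspeed=162.5 kt
Leg 3: heading=125.4°, groundspeed=156.6 kt
Leg 4: heading=290.6°, groundspeed=174.4 kt
Leg 5: heading=31.4°, groundspeed=153.7 kt
Leg 6: heading=83.0°, groundspeed=150.8 kt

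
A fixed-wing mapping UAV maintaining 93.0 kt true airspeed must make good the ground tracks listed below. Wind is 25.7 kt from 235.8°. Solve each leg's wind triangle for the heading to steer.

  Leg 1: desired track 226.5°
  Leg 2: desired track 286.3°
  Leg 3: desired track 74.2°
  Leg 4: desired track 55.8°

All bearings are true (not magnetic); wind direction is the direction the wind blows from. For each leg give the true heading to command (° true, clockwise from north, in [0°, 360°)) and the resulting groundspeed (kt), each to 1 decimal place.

Leg 1: heading=229.1°, groundspeed=67.5 kt
Leg 2: heading=274.0°, groundspeed=74.5 kt
Leg 3: heading=79.2°, groundspeed=117.0 kt
Leg 4: heading=55.8°, groundspeed=118.7 kt

Leg 1: desired track 226.5°; wind correction +2.6° → command heading 229.1°, groundspeed 67.5 kt
Leg 2: desired track 286.3°; wind correction -12.3° → command heading 274.0°, groundspeed 74.5 kt
Leg 3: desired track 74.2°; wind correction +5.0° → command heading 79.2°, groundspeed 117.0 kt
Leg 4: desired track 55.8°; wind correction +0.0° → command heading 55.8°, groundspeed 118.7 kt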